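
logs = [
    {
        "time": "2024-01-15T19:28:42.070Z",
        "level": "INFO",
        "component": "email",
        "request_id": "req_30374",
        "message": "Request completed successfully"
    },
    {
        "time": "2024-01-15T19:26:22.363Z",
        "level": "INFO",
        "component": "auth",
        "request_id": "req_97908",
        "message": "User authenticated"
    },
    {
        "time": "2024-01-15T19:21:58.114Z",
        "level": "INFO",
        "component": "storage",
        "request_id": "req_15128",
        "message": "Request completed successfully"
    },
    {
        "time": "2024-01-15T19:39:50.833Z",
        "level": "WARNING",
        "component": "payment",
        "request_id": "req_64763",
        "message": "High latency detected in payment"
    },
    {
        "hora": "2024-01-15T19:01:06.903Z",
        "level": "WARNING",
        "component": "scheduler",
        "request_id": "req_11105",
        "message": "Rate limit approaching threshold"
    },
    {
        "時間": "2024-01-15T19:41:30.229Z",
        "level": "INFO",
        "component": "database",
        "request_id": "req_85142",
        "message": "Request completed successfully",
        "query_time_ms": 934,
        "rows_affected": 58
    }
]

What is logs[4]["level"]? "WARNING"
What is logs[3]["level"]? "WARNING"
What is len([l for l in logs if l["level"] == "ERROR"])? 0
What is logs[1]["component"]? "auth"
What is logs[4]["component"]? "scheduler"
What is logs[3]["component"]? "payment"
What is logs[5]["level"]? "INFO"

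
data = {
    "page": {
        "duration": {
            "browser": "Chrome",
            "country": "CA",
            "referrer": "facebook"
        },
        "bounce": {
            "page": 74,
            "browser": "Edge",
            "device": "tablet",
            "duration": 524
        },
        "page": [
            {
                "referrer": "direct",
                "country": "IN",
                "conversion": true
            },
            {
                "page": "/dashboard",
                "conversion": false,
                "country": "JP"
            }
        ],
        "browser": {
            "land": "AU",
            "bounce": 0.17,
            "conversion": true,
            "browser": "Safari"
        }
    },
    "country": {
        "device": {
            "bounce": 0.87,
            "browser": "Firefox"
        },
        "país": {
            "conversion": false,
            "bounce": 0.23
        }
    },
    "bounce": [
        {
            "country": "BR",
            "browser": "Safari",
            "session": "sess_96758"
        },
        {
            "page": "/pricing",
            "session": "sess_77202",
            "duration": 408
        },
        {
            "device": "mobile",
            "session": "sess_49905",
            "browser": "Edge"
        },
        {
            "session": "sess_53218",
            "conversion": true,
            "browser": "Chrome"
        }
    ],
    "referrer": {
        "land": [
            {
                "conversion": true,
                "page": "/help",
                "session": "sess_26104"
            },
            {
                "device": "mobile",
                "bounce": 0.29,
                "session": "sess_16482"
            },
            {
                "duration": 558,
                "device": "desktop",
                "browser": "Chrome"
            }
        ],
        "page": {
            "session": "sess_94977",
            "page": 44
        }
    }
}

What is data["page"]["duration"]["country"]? "CA"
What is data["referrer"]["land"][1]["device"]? "mobile"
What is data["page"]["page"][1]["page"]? "/dashboard"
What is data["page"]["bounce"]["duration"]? 524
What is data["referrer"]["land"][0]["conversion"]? True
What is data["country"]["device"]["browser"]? "Firefox"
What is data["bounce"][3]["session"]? "sess_53218"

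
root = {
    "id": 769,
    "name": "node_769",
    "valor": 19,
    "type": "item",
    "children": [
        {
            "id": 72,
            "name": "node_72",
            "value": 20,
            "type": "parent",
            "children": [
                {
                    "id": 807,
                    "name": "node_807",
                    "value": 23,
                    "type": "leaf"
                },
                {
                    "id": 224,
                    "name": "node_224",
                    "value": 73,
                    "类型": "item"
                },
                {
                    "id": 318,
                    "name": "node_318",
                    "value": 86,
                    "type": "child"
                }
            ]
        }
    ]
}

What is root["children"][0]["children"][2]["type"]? "child"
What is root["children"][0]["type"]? "parent"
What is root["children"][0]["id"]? 72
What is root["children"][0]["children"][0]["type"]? "leaf"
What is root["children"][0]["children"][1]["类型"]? "item"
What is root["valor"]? 19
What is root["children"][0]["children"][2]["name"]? "node_318"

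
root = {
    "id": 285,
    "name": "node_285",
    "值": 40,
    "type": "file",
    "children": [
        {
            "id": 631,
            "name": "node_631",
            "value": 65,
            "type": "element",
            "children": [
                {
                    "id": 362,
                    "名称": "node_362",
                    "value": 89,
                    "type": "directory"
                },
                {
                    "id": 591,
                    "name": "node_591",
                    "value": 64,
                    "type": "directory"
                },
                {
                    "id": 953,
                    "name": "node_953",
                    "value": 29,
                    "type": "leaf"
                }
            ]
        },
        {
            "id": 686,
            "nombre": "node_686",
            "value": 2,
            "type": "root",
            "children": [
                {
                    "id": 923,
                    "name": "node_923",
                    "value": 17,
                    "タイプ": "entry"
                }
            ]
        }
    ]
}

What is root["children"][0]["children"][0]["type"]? "directory"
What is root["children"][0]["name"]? "node_631"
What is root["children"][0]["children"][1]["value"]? 64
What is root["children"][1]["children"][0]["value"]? 17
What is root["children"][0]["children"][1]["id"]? 591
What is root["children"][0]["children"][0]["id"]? 362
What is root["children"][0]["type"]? "element"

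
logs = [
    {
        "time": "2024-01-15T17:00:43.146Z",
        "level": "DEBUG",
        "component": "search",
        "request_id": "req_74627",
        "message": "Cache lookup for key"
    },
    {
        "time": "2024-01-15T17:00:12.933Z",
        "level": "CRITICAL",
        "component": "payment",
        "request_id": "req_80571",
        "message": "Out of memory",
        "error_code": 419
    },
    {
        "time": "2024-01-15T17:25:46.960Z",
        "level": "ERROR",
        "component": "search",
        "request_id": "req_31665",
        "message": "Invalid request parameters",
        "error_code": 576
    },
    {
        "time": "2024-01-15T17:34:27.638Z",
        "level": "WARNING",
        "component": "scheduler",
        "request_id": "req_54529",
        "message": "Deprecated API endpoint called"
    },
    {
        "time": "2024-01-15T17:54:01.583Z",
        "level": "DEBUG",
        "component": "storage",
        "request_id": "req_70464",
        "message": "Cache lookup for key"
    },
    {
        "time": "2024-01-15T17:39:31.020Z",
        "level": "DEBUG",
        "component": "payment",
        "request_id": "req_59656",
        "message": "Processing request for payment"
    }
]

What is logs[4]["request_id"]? "req_70464"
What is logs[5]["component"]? "payment"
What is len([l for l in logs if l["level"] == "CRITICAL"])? 1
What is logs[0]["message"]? "Cache lookup for key"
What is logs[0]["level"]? "DEBUG"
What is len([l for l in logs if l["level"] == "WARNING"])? 1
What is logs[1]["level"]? "CRITICAL"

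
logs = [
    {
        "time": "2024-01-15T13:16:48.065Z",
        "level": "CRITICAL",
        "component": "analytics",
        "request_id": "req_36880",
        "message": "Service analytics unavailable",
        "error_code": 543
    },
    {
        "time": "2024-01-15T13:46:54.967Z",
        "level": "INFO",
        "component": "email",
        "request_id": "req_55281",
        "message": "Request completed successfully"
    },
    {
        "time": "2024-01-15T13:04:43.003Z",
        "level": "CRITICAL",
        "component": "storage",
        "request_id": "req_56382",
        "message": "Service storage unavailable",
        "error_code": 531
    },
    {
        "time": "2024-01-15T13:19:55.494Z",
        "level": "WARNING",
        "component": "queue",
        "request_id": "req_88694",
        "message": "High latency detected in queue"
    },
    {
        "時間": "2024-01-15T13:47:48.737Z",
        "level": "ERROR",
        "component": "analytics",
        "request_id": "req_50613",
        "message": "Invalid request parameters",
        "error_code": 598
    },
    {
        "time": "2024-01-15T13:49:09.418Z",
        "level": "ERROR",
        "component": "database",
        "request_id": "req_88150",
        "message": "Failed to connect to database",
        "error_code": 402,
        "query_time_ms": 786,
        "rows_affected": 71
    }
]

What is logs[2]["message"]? "Service storage unavailable"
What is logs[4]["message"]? "Invalid request parameters"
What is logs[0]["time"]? "2024-01-15T13:16:48.065Z"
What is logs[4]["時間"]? "2024-01-15T13:47:48.737Z"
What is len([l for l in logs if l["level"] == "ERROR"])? 2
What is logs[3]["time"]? "2024-01-15T13:19:55.494Z"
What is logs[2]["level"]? "CRITICAL"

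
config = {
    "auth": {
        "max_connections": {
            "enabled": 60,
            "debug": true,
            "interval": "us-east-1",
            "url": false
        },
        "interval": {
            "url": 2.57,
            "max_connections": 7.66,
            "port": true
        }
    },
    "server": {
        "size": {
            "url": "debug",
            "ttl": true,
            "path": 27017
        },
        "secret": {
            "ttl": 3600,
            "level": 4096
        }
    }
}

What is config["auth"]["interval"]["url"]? 2.57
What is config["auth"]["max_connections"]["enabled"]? 60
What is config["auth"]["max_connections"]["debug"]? True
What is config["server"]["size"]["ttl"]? True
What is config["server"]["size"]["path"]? 27017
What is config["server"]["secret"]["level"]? 4096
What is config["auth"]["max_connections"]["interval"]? "us-east-1"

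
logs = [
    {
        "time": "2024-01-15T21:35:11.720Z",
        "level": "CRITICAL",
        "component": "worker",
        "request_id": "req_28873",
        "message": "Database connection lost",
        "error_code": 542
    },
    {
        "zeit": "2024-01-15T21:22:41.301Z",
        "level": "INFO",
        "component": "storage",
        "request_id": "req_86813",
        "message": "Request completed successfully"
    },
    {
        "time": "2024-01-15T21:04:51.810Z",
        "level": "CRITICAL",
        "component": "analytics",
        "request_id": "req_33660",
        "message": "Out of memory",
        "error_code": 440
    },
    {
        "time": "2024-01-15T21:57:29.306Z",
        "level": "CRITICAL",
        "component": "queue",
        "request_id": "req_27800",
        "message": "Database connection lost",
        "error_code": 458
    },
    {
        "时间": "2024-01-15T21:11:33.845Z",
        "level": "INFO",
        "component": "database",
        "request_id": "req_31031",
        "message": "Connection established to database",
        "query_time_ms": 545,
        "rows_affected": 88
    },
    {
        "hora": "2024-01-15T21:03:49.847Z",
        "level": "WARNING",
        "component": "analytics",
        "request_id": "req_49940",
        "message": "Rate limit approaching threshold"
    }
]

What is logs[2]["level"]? "CRITICAL"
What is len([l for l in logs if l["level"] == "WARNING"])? 1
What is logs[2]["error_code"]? 440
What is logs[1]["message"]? "Request completed successfully"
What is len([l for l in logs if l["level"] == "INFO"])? 2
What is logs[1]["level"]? "INFO"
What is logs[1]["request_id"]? "req_86813"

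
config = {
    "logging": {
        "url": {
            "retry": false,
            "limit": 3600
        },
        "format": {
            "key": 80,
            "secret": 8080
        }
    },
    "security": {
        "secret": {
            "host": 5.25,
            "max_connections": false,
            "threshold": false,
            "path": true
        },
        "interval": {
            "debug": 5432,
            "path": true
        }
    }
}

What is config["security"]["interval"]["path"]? True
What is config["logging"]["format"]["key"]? 80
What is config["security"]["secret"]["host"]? 5.25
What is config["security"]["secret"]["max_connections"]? False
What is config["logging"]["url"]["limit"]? 3600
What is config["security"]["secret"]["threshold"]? False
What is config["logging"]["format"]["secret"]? 8080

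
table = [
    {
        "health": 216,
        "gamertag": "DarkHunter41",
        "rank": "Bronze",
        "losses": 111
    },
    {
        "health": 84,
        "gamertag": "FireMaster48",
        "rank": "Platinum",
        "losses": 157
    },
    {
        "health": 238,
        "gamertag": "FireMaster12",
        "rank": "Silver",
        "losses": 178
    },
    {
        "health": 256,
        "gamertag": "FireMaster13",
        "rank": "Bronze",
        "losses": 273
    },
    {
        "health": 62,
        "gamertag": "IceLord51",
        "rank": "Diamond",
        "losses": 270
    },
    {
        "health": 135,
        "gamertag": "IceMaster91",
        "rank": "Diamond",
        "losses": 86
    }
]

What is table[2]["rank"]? "Silver"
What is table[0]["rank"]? "Bronze"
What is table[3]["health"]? 256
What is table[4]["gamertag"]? "IceLord51"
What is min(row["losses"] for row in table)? 86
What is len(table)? 6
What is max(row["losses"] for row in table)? 273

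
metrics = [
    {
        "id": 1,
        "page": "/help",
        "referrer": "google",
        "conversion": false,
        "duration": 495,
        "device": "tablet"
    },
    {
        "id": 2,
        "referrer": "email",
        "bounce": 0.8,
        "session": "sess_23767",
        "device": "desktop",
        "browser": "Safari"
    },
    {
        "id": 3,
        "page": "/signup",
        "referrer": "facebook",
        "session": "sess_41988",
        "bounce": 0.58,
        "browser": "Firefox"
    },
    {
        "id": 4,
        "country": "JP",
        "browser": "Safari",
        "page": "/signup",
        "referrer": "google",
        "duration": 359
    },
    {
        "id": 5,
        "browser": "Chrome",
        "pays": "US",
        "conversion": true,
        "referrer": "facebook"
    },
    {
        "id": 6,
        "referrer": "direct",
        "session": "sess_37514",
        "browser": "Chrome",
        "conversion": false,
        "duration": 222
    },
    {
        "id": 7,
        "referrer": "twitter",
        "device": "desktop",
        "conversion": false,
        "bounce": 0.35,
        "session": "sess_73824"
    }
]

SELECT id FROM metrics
[1, 2, 3, 4, 5, 6, 7]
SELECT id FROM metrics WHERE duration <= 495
[1, 4, 6]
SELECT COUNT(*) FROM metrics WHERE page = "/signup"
2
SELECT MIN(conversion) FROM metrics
False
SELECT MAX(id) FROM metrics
7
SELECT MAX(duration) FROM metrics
495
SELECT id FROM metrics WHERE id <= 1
[1]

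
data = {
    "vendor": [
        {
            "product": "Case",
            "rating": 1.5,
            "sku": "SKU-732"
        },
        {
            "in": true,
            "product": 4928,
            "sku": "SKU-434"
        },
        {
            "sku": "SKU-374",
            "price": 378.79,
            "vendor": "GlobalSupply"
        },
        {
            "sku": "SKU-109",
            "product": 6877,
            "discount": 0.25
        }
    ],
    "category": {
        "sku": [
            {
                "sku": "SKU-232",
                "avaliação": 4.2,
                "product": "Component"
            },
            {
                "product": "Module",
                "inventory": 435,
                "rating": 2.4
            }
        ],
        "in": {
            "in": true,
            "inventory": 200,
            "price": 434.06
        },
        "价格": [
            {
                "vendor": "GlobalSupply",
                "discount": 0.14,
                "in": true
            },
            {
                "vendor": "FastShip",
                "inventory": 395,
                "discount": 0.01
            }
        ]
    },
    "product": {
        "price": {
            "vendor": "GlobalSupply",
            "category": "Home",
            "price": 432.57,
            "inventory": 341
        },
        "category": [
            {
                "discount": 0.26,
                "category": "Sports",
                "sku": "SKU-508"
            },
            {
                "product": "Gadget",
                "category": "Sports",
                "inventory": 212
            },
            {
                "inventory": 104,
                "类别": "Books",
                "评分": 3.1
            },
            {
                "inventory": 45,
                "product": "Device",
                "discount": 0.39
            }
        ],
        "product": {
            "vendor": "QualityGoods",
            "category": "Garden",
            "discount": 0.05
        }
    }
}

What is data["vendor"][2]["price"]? 378.79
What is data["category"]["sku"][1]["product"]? "Module"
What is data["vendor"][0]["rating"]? 1.5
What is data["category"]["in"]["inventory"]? 200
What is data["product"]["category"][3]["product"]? "Device"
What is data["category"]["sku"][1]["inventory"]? 435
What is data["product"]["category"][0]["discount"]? 0.26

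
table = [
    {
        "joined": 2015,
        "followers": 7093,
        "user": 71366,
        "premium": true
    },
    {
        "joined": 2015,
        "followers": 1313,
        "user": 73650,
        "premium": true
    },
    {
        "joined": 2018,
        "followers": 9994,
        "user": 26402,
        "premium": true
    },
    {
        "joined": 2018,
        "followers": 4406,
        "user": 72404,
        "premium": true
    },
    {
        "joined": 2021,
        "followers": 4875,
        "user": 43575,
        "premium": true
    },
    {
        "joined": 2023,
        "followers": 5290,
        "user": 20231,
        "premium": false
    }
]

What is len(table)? 6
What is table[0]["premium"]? True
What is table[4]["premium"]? True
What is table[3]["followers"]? 4406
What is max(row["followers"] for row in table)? 9994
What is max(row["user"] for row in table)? 73650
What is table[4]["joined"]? 2021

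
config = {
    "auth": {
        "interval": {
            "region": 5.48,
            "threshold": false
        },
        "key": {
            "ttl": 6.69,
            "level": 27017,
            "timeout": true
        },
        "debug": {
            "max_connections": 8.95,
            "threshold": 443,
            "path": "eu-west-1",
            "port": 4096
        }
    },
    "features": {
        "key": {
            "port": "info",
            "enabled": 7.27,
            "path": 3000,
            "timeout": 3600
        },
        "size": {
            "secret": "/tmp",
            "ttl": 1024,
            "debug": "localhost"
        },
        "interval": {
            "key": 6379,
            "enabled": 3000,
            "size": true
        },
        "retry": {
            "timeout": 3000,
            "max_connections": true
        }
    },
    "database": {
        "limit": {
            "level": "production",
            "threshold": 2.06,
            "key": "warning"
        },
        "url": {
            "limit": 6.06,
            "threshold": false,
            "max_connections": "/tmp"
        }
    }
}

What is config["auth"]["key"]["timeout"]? True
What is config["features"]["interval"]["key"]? 6379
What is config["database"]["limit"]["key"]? "warning"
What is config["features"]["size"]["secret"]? "/tmp"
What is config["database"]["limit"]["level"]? "production"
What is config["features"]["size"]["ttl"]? 1024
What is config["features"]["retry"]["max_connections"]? True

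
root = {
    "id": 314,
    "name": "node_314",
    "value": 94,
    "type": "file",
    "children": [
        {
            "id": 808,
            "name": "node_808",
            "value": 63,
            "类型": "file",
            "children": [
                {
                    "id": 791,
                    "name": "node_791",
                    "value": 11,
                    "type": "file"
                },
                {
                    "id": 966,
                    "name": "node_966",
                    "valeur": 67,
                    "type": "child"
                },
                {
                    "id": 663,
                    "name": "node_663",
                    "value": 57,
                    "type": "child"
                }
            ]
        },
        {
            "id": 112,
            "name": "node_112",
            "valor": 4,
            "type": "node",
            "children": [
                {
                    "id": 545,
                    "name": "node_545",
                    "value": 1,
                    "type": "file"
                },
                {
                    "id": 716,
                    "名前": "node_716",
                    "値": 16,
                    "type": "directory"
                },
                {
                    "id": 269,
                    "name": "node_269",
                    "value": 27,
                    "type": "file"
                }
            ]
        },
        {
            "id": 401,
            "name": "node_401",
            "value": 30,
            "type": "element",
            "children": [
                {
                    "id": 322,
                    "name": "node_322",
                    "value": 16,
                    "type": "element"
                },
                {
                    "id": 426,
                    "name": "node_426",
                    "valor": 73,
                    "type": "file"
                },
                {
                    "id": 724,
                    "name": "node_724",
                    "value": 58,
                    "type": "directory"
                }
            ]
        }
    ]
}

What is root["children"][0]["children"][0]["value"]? 11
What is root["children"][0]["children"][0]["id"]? 791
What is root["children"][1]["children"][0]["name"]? "node_545"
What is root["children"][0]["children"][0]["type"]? "file"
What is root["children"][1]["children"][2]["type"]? "file"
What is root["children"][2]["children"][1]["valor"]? 73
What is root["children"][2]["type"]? "element"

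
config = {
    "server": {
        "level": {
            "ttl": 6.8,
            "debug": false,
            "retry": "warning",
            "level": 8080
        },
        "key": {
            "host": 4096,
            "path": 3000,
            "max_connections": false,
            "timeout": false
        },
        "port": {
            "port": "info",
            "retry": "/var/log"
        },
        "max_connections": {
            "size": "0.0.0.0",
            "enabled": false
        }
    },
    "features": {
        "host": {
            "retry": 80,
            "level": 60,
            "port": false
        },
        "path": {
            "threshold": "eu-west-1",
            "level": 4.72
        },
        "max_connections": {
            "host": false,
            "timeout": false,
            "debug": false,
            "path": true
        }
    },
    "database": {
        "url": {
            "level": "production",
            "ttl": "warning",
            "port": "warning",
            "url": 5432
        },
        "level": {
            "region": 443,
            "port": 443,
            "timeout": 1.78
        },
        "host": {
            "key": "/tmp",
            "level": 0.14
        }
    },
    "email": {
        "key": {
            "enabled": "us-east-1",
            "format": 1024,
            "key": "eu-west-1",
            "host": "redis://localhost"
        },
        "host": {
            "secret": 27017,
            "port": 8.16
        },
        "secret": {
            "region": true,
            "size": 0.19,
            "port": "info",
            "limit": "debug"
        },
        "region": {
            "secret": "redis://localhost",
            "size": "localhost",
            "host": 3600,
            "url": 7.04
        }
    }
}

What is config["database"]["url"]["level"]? "production"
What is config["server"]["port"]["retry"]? "/var/log"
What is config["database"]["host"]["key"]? "/tmp"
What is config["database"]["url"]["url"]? 5432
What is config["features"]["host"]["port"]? False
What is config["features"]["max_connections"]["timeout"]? False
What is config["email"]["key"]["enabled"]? "us-east-1"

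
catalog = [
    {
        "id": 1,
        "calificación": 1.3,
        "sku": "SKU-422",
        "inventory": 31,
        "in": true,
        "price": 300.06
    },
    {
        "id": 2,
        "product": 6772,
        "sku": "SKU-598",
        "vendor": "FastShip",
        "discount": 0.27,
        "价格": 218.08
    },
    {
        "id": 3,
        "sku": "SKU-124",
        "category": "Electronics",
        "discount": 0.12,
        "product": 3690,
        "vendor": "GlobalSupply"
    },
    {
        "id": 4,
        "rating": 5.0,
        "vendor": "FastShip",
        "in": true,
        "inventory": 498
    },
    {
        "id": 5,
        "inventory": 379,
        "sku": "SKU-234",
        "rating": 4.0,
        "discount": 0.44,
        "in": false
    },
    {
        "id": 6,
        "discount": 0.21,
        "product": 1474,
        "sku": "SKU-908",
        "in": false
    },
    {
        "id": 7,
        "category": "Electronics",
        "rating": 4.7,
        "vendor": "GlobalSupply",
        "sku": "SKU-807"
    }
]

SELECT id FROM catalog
[1, 2, 3, 4, 5, 6, 7]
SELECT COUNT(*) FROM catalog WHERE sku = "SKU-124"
1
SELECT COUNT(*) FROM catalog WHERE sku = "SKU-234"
1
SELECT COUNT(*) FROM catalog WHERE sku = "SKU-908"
1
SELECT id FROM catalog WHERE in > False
[1, 4]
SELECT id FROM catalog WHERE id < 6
[1, 2, 3, 4, 5]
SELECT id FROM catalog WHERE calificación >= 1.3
[1]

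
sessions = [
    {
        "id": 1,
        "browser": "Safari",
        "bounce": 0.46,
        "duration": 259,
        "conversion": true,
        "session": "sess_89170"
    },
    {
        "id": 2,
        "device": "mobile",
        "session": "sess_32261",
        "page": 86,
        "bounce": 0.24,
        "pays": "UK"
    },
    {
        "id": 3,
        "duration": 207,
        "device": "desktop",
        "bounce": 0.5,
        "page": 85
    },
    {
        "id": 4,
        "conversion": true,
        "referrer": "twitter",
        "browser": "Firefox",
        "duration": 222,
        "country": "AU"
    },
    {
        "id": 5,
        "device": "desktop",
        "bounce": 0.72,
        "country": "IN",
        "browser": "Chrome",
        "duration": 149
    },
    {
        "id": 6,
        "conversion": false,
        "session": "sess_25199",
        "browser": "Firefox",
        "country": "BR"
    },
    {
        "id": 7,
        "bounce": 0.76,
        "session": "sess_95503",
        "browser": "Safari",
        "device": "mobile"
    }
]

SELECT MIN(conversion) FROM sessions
False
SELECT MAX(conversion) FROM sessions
True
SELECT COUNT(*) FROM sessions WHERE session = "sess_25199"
1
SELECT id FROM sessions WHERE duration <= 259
[1, 3, 4, 5]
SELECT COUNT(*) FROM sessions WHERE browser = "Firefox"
2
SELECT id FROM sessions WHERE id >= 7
[7]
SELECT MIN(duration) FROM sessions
149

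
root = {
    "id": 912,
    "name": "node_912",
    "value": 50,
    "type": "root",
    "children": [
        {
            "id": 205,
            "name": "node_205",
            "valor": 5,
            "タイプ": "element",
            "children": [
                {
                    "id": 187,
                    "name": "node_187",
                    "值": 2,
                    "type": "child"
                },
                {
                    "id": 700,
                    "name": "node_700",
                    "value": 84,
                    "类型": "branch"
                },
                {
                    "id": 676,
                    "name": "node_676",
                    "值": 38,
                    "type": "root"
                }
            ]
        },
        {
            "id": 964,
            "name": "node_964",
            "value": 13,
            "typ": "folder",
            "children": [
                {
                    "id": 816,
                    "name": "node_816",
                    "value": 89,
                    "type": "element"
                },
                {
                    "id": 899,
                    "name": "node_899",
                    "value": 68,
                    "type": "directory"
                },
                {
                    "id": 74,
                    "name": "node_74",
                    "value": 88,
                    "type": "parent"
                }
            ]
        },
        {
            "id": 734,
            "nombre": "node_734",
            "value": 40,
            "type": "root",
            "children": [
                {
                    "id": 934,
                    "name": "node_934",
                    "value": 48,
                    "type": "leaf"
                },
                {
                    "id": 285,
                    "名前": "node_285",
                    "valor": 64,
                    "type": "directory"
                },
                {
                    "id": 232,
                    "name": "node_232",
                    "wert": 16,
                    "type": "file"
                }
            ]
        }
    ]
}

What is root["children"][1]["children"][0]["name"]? "node_816"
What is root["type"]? "root"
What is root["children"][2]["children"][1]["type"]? "directory"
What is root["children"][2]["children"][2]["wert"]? 16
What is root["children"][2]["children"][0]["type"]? "leaf"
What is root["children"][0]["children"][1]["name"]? "node_700"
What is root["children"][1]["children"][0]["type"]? "element"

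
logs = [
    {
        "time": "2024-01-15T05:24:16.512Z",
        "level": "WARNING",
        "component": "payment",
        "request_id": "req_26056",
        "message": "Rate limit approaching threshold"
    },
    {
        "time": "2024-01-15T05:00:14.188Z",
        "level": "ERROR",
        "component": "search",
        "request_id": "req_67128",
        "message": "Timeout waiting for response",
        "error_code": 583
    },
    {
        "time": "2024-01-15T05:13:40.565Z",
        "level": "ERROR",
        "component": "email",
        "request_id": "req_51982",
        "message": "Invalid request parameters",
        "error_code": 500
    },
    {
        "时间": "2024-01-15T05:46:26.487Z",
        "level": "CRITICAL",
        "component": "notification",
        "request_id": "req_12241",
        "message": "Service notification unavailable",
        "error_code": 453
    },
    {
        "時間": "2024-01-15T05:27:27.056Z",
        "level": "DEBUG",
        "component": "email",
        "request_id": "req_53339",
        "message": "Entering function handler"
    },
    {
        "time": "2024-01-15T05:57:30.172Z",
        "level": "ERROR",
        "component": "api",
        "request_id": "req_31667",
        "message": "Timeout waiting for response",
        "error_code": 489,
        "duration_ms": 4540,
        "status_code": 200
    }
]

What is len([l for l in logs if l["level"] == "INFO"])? 0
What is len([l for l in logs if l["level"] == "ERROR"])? 3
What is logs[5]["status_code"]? 200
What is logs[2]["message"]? "Invalid request parameters"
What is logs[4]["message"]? "Entering function handler"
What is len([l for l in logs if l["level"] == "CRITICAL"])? 1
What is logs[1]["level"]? "ERROR"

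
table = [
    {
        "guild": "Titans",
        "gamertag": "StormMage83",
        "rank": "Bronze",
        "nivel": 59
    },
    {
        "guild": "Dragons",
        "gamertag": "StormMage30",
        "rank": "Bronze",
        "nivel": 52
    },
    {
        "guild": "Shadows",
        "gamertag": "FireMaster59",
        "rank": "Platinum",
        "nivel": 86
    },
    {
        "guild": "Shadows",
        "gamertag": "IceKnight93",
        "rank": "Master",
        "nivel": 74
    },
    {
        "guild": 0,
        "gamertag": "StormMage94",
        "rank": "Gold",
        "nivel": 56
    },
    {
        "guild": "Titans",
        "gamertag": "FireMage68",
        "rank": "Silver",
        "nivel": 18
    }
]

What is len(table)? 6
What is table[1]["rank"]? "Bronze"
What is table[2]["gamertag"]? "FireMaster59"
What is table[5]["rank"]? "Silver"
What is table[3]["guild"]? "Shadows"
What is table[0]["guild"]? "Titans"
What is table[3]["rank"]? "Master"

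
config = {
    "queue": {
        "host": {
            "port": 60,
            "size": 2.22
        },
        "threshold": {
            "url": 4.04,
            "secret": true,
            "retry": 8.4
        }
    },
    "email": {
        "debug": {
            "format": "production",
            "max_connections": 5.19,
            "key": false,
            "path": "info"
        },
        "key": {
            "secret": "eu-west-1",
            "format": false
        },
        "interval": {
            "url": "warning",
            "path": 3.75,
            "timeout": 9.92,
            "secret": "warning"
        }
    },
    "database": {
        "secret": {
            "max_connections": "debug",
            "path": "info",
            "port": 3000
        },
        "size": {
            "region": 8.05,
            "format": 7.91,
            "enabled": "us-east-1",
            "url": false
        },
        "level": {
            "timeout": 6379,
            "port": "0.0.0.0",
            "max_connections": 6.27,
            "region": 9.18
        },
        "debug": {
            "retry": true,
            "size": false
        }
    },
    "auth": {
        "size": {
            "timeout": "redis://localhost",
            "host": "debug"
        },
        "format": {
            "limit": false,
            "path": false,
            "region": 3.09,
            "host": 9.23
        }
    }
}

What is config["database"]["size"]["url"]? False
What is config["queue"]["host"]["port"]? 60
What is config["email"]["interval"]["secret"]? "warning"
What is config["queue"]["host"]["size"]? 2.22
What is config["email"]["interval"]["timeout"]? 9.92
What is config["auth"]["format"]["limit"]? False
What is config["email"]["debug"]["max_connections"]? 5.19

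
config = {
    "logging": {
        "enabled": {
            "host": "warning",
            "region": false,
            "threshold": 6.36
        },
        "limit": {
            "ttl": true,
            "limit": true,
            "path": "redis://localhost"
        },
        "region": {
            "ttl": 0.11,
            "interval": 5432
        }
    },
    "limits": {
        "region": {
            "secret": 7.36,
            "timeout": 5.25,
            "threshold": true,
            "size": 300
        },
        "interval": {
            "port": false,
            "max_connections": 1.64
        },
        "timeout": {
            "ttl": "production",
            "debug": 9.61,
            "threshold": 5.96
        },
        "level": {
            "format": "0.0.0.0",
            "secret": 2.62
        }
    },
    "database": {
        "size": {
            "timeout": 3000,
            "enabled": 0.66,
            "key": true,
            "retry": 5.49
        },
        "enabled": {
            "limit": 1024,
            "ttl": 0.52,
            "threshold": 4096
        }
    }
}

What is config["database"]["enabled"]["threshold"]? 4096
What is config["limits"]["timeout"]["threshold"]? 5.96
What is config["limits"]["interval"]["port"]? False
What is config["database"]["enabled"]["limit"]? 1024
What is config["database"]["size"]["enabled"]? 0.66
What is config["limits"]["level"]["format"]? "0.0.0.0"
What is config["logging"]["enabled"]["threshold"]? 6.36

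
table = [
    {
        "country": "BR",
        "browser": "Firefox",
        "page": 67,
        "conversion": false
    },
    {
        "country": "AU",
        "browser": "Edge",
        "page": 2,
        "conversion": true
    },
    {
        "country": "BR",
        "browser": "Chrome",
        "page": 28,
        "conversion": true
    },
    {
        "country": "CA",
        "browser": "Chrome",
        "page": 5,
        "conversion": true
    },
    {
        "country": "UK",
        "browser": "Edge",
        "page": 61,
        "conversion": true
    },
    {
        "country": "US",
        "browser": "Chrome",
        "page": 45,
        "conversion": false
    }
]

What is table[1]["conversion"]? True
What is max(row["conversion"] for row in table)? True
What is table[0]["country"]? "BR"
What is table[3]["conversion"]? True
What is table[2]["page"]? 28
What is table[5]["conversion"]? False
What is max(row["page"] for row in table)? 67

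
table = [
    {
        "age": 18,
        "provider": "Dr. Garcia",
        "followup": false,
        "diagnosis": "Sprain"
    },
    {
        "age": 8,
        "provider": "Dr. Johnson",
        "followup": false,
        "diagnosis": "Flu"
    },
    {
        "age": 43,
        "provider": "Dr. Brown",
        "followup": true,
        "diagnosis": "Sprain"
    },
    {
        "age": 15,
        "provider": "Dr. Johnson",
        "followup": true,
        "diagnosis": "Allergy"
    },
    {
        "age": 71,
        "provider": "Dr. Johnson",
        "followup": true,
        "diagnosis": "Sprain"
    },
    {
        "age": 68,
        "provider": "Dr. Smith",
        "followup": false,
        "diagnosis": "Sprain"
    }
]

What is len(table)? 6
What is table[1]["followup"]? False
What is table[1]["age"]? 8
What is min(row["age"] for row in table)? 8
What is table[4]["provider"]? "Dr. Johnson"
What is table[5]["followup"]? False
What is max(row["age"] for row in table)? 71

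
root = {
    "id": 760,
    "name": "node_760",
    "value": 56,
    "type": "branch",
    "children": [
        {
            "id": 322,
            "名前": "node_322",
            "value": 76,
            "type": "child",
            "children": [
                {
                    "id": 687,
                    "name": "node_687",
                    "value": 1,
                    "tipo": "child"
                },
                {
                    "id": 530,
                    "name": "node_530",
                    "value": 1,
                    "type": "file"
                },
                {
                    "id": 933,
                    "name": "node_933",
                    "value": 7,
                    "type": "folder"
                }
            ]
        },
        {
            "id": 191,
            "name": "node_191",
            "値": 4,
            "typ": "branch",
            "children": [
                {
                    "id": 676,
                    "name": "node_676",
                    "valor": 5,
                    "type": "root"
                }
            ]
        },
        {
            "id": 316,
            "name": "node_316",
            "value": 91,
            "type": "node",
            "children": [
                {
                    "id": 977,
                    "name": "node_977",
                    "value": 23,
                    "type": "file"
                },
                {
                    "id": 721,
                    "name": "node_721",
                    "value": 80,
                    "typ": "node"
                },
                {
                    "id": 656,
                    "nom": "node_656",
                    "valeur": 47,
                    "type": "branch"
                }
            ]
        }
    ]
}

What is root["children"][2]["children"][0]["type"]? "file"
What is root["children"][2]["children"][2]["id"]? 656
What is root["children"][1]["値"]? 4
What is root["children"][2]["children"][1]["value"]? 80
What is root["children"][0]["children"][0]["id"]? 687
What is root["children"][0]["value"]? 76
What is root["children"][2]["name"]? "node_316"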